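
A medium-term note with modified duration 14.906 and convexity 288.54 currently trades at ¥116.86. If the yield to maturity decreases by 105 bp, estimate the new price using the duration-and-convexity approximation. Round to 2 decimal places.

Duration effect: -D_mod·Δy = -14.906 × (-0.0105) = +0.156513
Convexity effect: ½·C·(Δy)² = 0.5 × 288.54 × (-0.0105)² = +0.0159057675
ΔP/P ≈ +0.156513 + 0.0159057675 = +0.1724187675
New price ≈ 116.86 × (1 + 0.1724187675) = 137.00885717005.

¥137.01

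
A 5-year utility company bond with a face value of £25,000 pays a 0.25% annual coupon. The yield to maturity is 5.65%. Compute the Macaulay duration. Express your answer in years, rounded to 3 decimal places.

4.971 years

Periodic yield y = 0.0565. Discount each cash flow and weight by its year:
  t   CF        PV=CF/(1+0.0565)^t    t·PV
  1        62.50        59.1576        59.1576
  2        62.50        55.9939       111.9879
  3        62.50        52.9995       158.9984
  4        62.50        50.1651       200.6606
  5    25,062.50    19,040.4357    95,202.1787
  Σ                 19,258.7519    95,732.9831
Price P = Σ PV = 19,258.7519.
Macaulay duration = Σ(t·PV) / P = 95,732.9831 / 19,258.7519 = 4.97088 years.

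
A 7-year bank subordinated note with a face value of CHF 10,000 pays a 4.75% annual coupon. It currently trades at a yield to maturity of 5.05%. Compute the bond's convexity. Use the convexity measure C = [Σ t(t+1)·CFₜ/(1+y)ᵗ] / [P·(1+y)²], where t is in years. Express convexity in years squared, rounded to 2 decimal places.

With y = 0.0505:
  t   CF        PV=CF/(1+0.0505)^t    t·PV        t(t+1)·PV
  1       475.00       452.1656       452.1656         904.3313
  2       475.00       430.4290       860.8579       2,582.5738
  3       475.00       409.7372     1,229.2117       4,916.8469
  4       475.00       390.0402     1,560.1608       7,800.8042
  5       475.00       371.2901     1,856.4503      11,138.7019
  6       475.00       353.4413     2,120.6477      14,844.5337
  7    10,475.00     7,419.6195    51,937.3366     415,498.6925
  Σ                  9,826.7229    60,016.8307     457,686.4843
P = 9,826.7229.
Convexity = Σ t(t+1)·PV / [P·(1+y)²] = 457,686.4843 / (9,826.7229 × 1.103550) = 42.20533.

42.21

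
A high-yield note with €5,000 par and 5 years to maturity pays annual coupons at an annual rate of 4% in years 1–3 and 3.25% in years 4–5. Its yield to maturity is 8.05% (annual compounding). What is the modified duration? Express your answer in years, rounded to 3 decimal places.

4.250 years

Periodic yield y = 0.0805. First find Macaulay duration:
  t   CF        PV=CF/(1+0.0805)^t    t·PV
  1       200.00       185.0995       185.0995
  2       200.00       171.3091       342.6182
  3       200.00       158.5461       475.6384
  4       162.50       119.2214       476.8857
  5     5,162.50     3,505.3889    17,526.9446
  Σ                  4,139.5651    19,007.1864
P = 4,139.5651; Macaulay duration = 19,007.1864 / 4,139.5651 = 4.59159 years.
Modified duration = D_Mac / (1 + y) = 4.59159 / 1.0805 = 4.24951 years.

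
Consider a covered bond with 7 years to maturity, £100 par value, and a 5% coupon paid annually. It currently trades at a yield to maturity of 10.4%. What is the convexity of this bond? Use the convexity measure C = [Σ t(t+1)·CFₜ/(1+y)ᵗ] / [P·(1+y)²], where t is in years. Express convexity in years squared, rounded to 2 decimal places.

36.50

With y = 0.104:
  t   CF        PV=CF/(1+0.104)^t    t·PV        t(t+1)·PV
  1         5.00         4.5290         4.5290           9.0580
  2         5.00         4.1023         8.2047          24.6141
  3         5.00         3.7159        11.1477          44.5907
  4         5.00         3.3658        13.4634          67.3168
  5         5.00         3.0488        15.2438          91.4631
  6         5.00         2.7616        16.5694         115.9858
  7       105.00        52.5298       367.7086       2,941.6691
  Σ                     74.0532       436.8666       3,294.6975
P = 74.0532.
Convexity = Σ t(t+1)·PV / [P·(1+y)²] = 3,294.6975 / (74.0532 × 1.218816) = 36.50342.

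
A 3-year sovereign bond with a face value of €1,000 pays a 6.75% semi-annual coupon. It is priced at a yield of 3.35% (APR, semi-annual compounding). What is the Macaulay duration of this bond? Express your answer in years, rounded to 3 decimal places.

2.778 years

Periodic yield y = 0.01675. Discount each cash flow and weight by its period:
  t   CF        PV=CF/(1+0.01675)^t    t·PV
  1        33.75        33.1940        33.1940
  2        33.75        32.6472        65.2943
  3        33.75        32.1093        96.3280
  4        33.75        31.5804       126.3214
  5        33.75        31.0601       155.3005
  6     1,033.75       935.6867     5,614.1199
  Σ                  1,096.2776     6,090.5582
Price P = Σ PV = 1,096.2776.
Macaulay duration = Σ(t·PV) / P = 6,090.5582 / 1,096.2776 = 5.55567 half-year periods.
In years: 5.55567 / 2 = 2.77784 years.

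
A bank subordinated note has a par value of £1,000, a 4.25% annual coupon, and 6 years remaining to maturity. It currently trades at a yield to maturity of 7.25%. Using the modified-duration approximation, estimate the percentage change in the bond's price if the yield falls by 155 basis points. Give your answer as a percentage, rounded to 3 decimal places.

Periodic yield y = 0.0725. Modified duration first:
  t   CF        PV=CF/(1+0.0725)^t    t·PV
  1        42.50        39.6270        39.6270
  2        42.50        36.9483        73.8966
  3        42.50        34.4506       103.3519
  4        42.50        32.1218       128.4872
  5        42.50        29.9504       149.7519
  6     1,042.50       685.0027     4,110.0160
  Σ                    858.1008     4,605.1305
P = 858.1008; D_Mac = 5.36665 yrs; D_mod = 5.36665/(1+0.0725) = 5.00387 yrs.
ΔP/P ≈ -D_mod · Δy = -5.00387 × (-0.0155) = +0.077560 = +7.7560%.

+7.756%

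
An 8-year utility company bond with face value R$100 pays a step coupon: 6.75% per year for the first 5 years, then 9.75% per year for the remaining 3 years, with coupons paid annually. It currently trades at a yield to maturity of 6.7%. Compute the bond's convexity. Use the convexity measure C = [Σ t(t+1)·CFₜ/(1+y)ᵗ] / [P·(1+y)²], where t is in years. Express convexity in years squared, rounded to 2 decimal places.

With y = 0.067:
  t   CF        PV=CF/(1+0.067)^t    t·PV        t(t+1)·PV
  1         6.75         6.3261         6.3261          12.6523
  2         6.75         5.9289        11.8578          35.5735
  3         6.75         5.5566        16.6699          66.6794
  4         6.75         5.2077        20.8308         104.1540
  5         6.75         4.8807        24.4035         146.4209
  6         9.75         6.6072        39.6433         277.5028
  7         9.75         6.1923        43.3463         346.7702
  8       109.75        65.3265       522.6117       4,703.5056
  Σ                    106.0261       685.6894       5,693.2587
P = 106.0261.
Convexity = Σ t(t+1)·PV / [P·(1+y)²] = 5,693.2587 / (106.0261 × 1.138489) = 47.16495.

47.16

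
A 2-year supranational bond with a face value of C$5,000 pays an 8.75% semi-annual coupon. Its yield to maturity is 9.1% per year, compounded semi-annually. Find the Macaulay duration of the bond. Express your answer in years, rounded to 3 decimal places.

1.877 years

Periodic yield y = 0.0455. Discount each cash flow and weight by its period:
  t   CF        PV=CF/(1+0.0455)^t    t·PV
  1       218.75       209.2300       209.2300
  2       218.75       200.1244       400.2487
  3       218.75       191.4150       574.2450
  4     5,218.75     4,367.8764    17,471.5058
  Σ                  4,968.6458    18,655.2295
Price P = Σ PV = 4,968.6458.
Macaulay duration = Σ(t·PV) / P = 18,655.2295 / 4,968.6458 = 3.75459 half-year periods.
In years: 3.75459 / 2 = 1.87730 years.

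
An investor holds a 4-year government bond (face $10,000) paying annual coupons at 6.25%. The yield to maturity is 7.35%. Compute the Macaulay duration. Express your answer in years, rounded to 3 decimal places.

3.654 years

Periodic yield y = 0.0735. Discount each cash flow and weight by its year:
  t   CF        PV=CF/(1+0.0735)^t    t·PV
  1       625.00       582.2077       582.2077
  2       625.00       542.3453     1,084.6907
  3       625.00       505.2122     1,515.6367
  4    10,625.00     8,000.5666    32,002.2663
  Σ                  9,630.3319    35,184.8015
Price P = Σ PV = 9,630.3319.
Macaulay duration = Σ(t·PV) / P = 35,184.8015 / 9,630.3319 = 3.65354 years.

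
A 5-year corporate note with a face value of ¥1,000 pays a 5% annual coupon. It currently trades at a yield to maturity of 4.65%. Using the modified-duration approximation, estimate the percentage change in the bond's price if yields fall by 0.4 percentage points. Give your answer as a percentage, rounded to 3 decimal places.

+1.739%

Periodic yield y = 0.0465. Modified duration first:
  t   CF        PV=CF/(1+0.0465)^t    t·PV
  1        50.00        47.7783        47.7783
  2        50.00        45.6553        91.3107
  3        50.00        43.6267       130.8801
  4        50.00        41.6882       166.7528
  5     1,050.00       836.5524     4,182.7619
  Σ                  1,015.3009     4,619.4837
P = 1,015.3009; D_Mac = 4.54987 yrs; D_mod = 4.54987/(1+0.0465) = 4.34770 yrs.
ΔP/P ≈ -D_mod · Δy = -4.34770 × (-0.004) = +0.017391 = +1.7391%.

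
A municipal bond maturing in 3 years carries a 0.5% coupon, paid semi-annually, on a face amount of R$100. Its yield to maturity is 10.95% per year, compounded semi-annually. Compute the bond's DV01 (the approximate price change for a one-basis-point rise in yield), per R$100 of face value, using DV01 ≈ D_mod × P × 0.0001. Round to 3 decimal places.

Periodic yield y = 0.05475.
  t   CF        PV=CF/(1+0.05475)^t    t·PV
  1         0.25         0.2370         0.2370
  2         0.25         0.2247         0.4494
  3         0.25         0.2131         0.6392
  4         0.25         0.2020         0.8080
  5         0.25         0.1915         0.9576
  6       100.25        72.8094       436.8561
  Σ                     73.8777       439.9473
P = 73.8777; D_Mac = 5.95508 half-year periods = 2.97754 yrs; D_mod = 2.82298 yrs.
DV01 ≈ 2.82298 × 73.8777 × 0.0001 = 0.020856.

R$0.021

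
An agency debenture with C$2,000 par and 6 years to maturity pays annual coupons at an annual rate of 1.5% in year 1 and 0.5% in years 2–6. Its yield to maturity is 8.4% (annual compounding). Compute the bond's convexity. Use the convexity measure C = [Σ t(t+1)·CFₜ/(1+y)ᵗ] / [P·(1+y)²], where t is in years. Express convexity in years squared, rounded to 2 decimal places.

With y = 0.084:
  t   CF        PV=CF/(1+0.084)^t    t·PV        t(t+1)·PV
  1        30.00        27.6753        27.6753          55.3506
  2        10.00         8.5102        17.0205          51.0614
  3        10.00         7.8508        23.5523          94.2092
  4        10.00         7.2424        28.9696         144.8481
  5        10.00         6.6812        33.4059         200.4356
  6     2,010.00     1,238.8547     7,433.1281      52,031.8964
  Σ                  1,296.8145     7,563.7517      52,577.8013
P = 1,296.8145.
Convexity = Σ t(t+1)·PV / [P·(1+y)²] = 52,577.8013 / (1,296.8145 × 1.175056) = 34.50372.

34.50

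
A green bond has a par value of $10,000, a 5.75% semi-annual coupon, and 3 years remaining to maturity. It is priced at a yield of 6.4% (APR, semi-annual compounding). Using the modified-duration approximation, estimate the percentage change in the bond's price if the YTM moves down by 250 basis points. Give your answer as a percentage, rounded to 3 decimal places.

+6.773%

Periodic yield y = 0.032. Modified duration first:
  t   CF        PV=CF/(1+0.032)^t    t·PV
  1       287.50       278.5853       278.5853
  2       287.50       269.9470       539.8939
  3       287.50       261.5765       784.7296
  4       287.50       253.4656     1,013.8625
  5       287.50       245.6062     1,228.0311
  6    10,287.50     8,515.9218    51,095.5308
  Σ                  9,825.1024    54,940.6331
P = 9,825.1024; D_Mac = 5.59186 half-year periods = 2.79593 yrs; D_mod = 2.79593/(1+0.032) = 2.70924 yrs.
ΔP/P ≈ -D_mod · Δy = -2.70924 × (-0.025) = +0.067731 = +6.7731%.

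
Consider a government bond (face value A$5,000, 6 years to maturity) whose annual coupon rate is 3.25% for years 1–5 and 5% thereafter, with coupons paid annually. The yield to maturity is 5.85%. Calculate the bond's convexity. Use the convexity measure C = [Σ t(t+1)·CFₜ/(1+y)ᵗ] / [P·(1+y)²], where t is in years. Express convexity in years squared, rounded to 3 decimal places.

With y = 0.0585:
  t   CF        PV=CF/(1+0.0585)^t    t·PV        t(t+1)·PV
  1       162.50       153.5191       153.5191         307.0383
  2       162.50       145.0346       290.0692         870.2076
  3       162.50       137.0190       411.0570       1,644.2279
  4       162.50       129.4464       517.7855       2,588.9276
  5       162.50       122.2923       611.4614       3,668.7685
  6     5,250.00     3,732.6230    22,395.7381     156,770.1665
  Σ                  4,419.9344    24,379.6303     165,849.3365
P = 4,419.9344.
Convexity = Σ t(t+1)·PV / [P·(1+y)²] = 165,849.3365 / (4,419.9344 × 1.120422) = 33.49008.

33.490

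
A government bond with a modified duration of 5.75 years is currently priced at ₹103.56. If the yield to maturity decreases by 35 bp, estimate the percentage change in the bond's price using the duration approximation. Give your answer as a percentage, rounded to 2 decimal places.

+2.01%

Duration approximation: ΔP/P ≈ -D_mod · Δy = -5.75 × (-0.0035) = +0.020125.
As a percentage: +2.0125%.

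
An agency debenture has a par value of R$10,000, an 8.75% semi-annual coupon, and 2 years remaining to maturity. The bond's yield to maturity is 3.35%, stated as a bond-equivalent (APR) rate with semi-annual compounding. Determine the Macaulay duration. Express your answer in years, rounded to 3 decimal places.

Periodic yield y = 0.01675. Discount each cash flow and weight by its period:
  t   CF        PV=CF/(1+0.01675)^t    t·PV
  1       437.50       430.2926       430.2926
  2       437.50       423.2039       846.4079
  3       437.50       416.2320     1,248.6961
  4    10,437.50     9,766.5182    39,066.0728
  Σ                 11,036.2468    41,591.4694
Price P = Σ PV = 11,036.2468.
Macaulay duration = Σ(t·PV) / P = 41,591.4694 / 11,036.2468 = 3.76862 half-year periods.
In years: 3.76862 / 2 = 1.88431 years.

1.884 years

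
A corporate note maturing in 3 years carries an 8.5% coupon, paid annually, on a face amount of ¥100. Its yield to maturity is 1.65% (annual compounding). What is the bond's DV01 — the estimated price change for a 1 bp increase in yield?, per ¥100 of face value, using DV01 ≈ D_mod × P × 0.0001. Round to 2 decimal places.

Periodic yield y = 0.0165.
  t   CF        PV=CF/(1+0.0165)^t    t·PV
  1         8.50         8.3620         8.3620
  2         8.50         8.2263        16.4526
  3       108.50       103.3017       309.9052
  Σ                    119.8900       334.7198
P = 119.8900; D_Mac = 2.79189 yrs; D_mod = 2.74657 yrs.
DV01 ≈ 2.74657 × 119.8900 × 0.0001 = 0.032929.

¥0.03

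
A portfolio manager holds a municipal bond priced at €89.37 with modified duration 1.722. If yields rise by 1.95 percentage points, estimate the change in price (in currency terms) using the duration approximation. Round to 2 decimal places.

Duration approximation: ΔP/P ≈ -D_mod · Δy = -1.722 × (+0.0195) = -0.033579.
ΔP ≈ 89.37 × (-0.033579) = -3.00095523.

-€3.00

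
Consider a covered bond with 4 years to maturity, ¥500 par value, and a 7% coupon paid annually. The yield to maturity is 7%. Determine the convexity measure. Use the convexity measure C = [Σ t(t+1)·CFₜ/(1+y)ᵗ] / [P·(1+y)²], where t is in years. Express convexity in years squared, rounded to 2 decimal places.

15.29

With y = 0.07:
  t   CF        PV=CF/(1+0.07)^t    t·PV        t(t+1)·PV
  1        35.00        32.7103        32.7103          65.4206
  2        35.00        30.5704        61.1407         183.4221
  3        35.00        28.5704        85.7113         342.8451
  4       535.00       408.1489     1,632.5958       8,162.9788
  Σ                    500.0000     1,812.1580       8,754.6666
P = 500.0000.
Convexity = Σ t(t+1)·PV / [P·(1+y)²] = 8,754.6666 / (500.0000 × 1.144900) = 15.29333.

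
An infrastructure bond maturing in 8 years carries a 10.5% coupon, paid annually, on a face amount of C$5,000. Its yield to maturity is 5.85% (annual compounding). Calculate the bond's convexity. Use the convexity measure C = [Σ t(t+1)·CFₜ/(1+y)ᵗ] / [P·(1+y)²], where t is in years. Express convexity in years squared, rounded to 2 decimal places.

With y = 0.0585:
  t   CF        PV=CF/(1+0.0585)^t    t·PV        t(t+1)·PV
  1       525.00       495.9849       495.9849         991.9698
  2       525.00       468.5733       937.1467       2,811.4401
  3       525.00       442.6768     1,328.0303       5,312.1210
  4       525.00       418.2114     1,672.8455       8,364.2277
  5       525.00       395.0981     1,975.4907      11,852.9444
  6       525.00       373.2623     2,239.5738      15,677.0167
  7       525.00       352.6333     2,468.4328      19,747.4623
  8     5,525.00     3,505.9473    28,047.5784     252,428.2055
  Σ                  6,452.3874    39,165.0831     317,185.3875
P = 6,452.3874.
Convexity = Σ t(t+1)·PV / [P·(1+y)²] = 317,185.3875 / (6,452.3874 × 1.120422) = 43.87438.

43.87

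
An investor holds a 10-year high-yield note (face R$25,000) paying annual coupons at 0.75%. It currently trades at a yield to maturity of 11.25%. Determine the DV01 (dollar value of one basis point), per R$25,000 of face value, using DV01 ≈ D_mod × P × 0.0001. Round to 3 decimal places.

R$8.194

Periodic yield y = 0.1125.
  t   CF        PV=CF/(1+0.1125)^t    t·PV
  1       187.50       168.5393       168.5393
  2       187.50       151.4960       302.9920
  3       187.50       136.1762       408.5286
  4       187.50       122.4056       489.6223
  5       187.50       110.0275       550.1374
  6       187.50        98.9011       593.4066
  7       187.50        88.8999       622.2991
  8       187.50        79.9100       639.2800
  9       187.50        71.8292       646.4629
  10   25,187.50     8,673.3100    86,733.0996
  Σ                  9,701.4947    91,154.3679
P = 9,701.4947; D_Mac = 9.39591 yrs; D_mod = 8.44576 yrs.
DV01 ≈ 8.44576 × 9,701.4947 × 0.0001 = 8.193651.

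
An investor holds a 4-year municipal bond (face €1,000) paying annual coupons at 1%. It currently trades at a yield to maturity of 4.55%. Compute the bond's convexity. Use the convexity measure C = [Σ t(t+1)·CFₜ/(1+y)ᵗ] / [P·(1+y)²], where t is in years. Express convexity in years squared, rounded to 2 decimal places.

With y = 0.0455:
  t   CF        PV=CF/(1+0.0455)^t    t·PV        t(t+1)·PV
  1        10.00         9.5648         9.5648          19.1296
  2        10.00         9.1485        18.2971          54.8913
  3        10.00         8.7504        26.2512         105.0048
  4     1,010.00       845.3279     3,381.3118      16,906.5589
  Σ                    872.7917     3,435.4249      17,085.5845
P = 872.7917.
Convexity = Σ t(t+1)·PV / [P·(1+y)²] = 17,085.5845 / (872.7917 × 1.093070) = 17.90899.

17.91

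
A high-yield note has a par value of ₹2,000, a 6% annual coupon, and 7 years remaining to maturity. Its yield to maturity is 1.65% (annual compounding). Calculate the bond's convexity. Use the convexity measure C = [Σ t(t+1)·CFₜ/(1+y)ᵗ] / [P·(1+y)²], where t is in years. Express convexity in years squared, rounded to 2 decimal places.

With y = 0.0165:
  t   CF        PV=CF/(1+0.0165)^t    t·PV        t(t+1)·PV
  1       120.00       118.0521       118.0521         236.1043
  2       120.00       116.1359       232.2718         696.8154
  3       120.00       114.2508       342.7523       1,371.0091
  4       120.00       112.3962       449.5849       2,247.9244
  5       120.00       110.5718       552.8589       3,317.1536
  6       120.00       108.7770       652.6618       4,568.6326
  7     2,120.00     1,890.5326    13,233.7285     105,869.8279
  Σ                  2,570.7164    15,581.9103     118,307.4674
P = 2,570.7164.
Convexity = Σ t(t+1)·PV / [P·(1+y)²] = 118,307.4674 / (2,570.7164 × 1.033272) = 44.53928.

44.54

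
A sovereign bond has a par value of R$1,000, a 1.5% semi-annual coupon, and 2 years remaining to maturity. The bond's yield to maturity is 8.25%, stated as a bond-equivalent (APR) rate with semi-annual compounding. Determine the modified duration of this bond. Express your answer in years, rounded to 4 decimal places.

1.8977 years

Periodic yield y = 0.04125. First find Macaulay duration:
  t   CF        PV=CF/(1+0.04125)^t    t·PV
  1         7.50         7.2029         7.2029
  2         7.50         6.9175        13.8351
  3         7.50         6.6435        19.9305
  4     1,007.50       857.0872     3,428.3487
  Σ                    877.8511     3,469.3171
P = 877.8511; Macaulay duration = 3,469.3171 / 877.8511 = 3.95206 half-year periods = 1.97603 years.
Modified duration = D_Mac / (1 + y) = 1.97603 / 1.04125 = 1.89775 years.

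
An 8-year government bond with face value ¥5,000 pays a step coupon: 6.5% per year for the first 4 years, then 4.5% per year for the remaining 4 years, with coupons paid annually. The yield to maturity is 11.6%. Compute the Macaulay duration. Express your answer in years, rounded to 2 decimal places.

Periodic yield y = 0.116. Discount each cash flow and weight by its year:
  t   CF        PV=CF/(1+0.116)^t    t·PV
  1       325.00       291.2186       291.2186
  2       325.00       260.9486       521.8972
  3       325.00       233.8249       701.4747
  4       325.00       209.5205       838.0821
  5       225.00       129.9755       649.8776
  6       225.00       116.4655       698.7931
  7       225.00       104.3598       730.5185
  8     5,225.00     2,171.5645    17,372.5162
  Σ                  3,517.8780    21,804.3780
Price P = Σ PV = 3,517.8780.
Macaulay duration = Σ(t·PV) / P = 21,804.3780 / 3,517.8780 = 6.19816 years.

6.20 years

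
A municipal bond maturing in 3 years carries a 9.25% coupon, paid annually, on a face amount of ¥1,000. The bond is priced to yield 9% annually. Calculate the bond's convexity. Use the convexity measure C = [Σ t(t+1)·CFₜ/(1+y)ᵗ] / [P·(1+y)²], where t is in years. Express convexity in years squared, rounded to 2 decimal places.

With y = 0.09:
  t   CF        PV=CF/(1+0.09)^t    t·PV        t(t+1)·PV
  1        92.50        84.8624        84.8624         169.7248
  2        92.50        77.8554       155.7108         467.1324
  3     1,092.50       843.6105     2,530.8314      10,123.3254
  Σ                  1,006.3282     2,771.4045      10,760.1826
P = 1,006.3282.
Convexity = Σ t(t+1)·PV / [P·(1+y)²] = 10,760.1826 / (1,006.3282 × 1.188100) = 8.99968.

9.00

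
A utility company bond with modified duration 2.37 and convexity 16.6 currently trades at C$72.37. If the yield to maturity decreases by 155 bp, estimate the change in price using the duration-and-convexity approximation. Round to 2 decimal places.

Duration effect: -D_mod·Δy = -2.37 × (-0.0155) = +0.036735
Convexity effect: ½·C·(Δy)² = 0.5 × 16.6 × (-0.0155)² = +0.001994075
ΔP/P ≈ +0.036735 + 0.001994075 = +0.038729075
ΔP ≈ 72.37 × (+0.038729075) = +2.80282315775.

+C$2.80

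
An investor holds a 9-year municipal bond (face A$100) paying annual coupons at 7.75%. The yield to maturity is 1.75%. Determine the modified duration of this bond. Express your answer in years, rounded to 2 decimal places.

7.11 years

Periodic yield y = 0.0175. First find Macaulay duration:
  t   CF        PV=CF/(1+0.0175)^t    t·PV
  1         7.75         7.6167         7.6167
  2         7.75         7.4857        14.9714
  3         7.75         7.3570        22.0709
  4         7.75         7.2304        28.9217
  5         7.75         7.1061        35.5304
  6         7.75         6.9839        41.9031
  7         7.75         6.8637        48.0462
  8         7.75         6.7457        53.9655
  9       107.75        92.1738       829.5642
  Σ                    149.5630     1,082.5901
P = 149.5630; Macaulay duration = 1,082.5901 / 149.5630 = 7.23836 years.
Modified duration = D_Mac / (1 + y) = 7.23836 / 1.0175 = 7.11386 years.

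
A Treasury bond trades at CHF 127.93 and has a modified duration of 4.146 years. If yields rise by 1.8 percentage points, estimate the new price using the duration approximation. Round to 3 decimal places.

CHF 118.383

Duration approximation: ΔP/P ≈ -D_mod · Δy = -4.146 × (+0.018) = -0.074628.
New price ≈ 127.93 × (1 - 0.074628) = 118.38283996.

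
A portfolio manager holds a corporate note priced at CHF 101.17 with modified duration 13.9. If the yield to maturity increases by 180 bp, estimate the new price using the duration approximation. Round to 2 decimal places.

CHF 75.86

Duration approximation: ΔP/P ≈ -D_mod · Δy = -13.9 × (+0.018) = -0.250200.
New price ≈ 101.17 × (1 - 0.250200) = 75.857266.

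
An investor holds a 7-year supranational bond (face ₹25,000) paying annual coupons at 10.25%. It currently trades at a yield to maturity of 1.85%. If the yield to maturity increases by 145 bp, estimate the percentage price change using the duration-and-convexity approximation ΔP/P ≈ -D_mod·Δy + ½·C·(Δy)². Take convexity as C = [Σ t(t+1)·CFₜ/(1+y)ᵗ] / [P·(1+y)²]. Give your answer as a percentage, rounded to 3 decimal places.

-7.654%

With y = 0.0185:
  t   CF        PV=CF/(1+0.0185)^t    t·PV        t(t+1)·PV
  1     2,562.50     2,515.9548     2,515.9548       5,031.9097
  2     2,562.50     2,470.2551     4,940.5102      14,821.5307
  3     2,562.50     2,425.3855     7,276.1565      29,104.6258
  4     2,562.50     2,381.3309     9,525.3235      47,626.6173
  5     2,562.50     2,338.0764    11,690.3822      70,142.2935
  6     2,562.50     2,295.6077    13,773.6462      96,415.5237
  7    27,562.50    24,243.2798   169,702.9584   1,357,623.6676
  Σ                 38,669.8902   219,424.9319   1,620,766.1682
P = 38,669.8902; D_Mac = 5.67431 yrs; D_mod = 5.57124 yrs; C = 40.40409.
Duration effect: -5.57124 × (+0.0145) = -0.080783
Convexity effect: 0.5 × 40.40409 × (0.0145)² = +0.0042475
ΔP/P ≈ -0.080783 + 0.0042475 = -0.076536 = -7.6536%.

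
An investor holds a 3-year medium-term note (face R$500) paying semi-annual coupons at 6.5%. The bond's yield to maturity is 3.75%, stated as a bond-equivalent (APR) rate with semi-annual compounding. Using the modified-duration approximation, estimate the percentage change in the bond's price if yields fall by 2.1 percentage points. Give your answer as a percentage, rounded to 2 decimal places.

+5.74%

Periodic yield y = 0.01875. Modified duration first:
  t   CF        PV=CF/(1+0.01875)^t    t·PV
  1        16.25        15.9509        15.9509
  2        16.25        15.6573        31.3147
  3        16.25        15.3692        46.1075
  4        16.25        15.0863        60.3452
  5        16.25        14.8086        74.0432
  6       516.25       461.8004     2,770.8026
  Σ                    538.6728     2,998.5642
P = 538.6728; D_Mac = 5.56658 half-year periods = 2.78329 yrs; D_mod = 2.78329/(1+0.01875) = 2.73206 yrs.
ΔP/P ≈ -D_mod · Δy = -2.73206 × (-0.021) = +0.057373 = +5.7373%.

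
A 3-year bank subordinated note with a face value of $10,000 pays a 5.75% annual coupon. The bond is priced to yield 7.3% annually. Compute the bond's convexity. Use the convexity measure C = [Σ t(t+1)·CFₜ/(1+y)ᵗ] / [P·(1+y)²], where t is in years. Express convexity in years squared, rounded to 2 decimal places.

9.67

With y = 0.073:
  t   CF        PV=CF/(1+0.073)^t    t·PV        t(t+1)·PV
  1       575.00       535.8807       535.8807       1,071.7614
  2       575.00       499.4228       998.8457       2,996.5370
  3    10,575.00     8,560.1468    25,680.4403     102,721.7610
  Σ                  9,595.4503    27,215.1666     106,790.0595
P = 9,595.4503.
Convexity = Σ t(t+1)·PV / [P·(1+y)²] = 106,790.0595 / (9,595.4503 × 1.151329) = 9.66643.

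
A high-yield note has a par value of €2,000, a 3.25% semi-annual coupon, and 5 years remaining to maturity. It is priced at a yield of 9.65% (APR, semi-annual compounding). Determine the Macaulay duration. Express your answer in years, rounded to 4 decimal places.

Periodic yield y = 0.04825. Discount each cash flow and weight by its period:
  t   CF        PV=CF/(1+0.04825)^t    t·PV
  1        32.50        31.0041        31.0041
  2        32.50        29.5770        59.1539
  3        32.50        28.2156        84.6467
  4        32.50        26.9168       107.6673
  5        32.50        25.6779       128.3894
  6        32.50        24.4959       146.9756
  7        32.50        23.3684       163.5789
  8        32.50        22.2928       178.3423
  9        32.50        21.2667       191.4000
  10    2,032.50     1,268.7669    12,687.6691
  Σ                  1,501.5820    13,778.8273
Price P = Σ PV = 1,501.5820.
Macaulay duration = Σ(t·PV) / P = 13,778.8273 / 1,501.5820 = 9.17621 half-year periods.
In years: 9.17621 / 2 = 4.58810 years.

4.5881 years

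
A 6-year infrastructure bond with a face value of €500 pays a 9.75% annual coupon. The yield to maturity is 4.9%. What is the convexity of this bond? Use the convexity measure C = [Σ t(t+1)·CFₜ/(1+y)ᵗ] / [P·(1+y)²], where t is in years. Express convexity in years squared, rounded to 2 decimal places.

29.32

With y = 0.049:
  t   CF        PV=CF/(1+0.049)^t    t·PV        t(t+1)·PV
  1        48.75        46.4728        46.4728          92.9457
  2        48.75        44.3020        88.6041         265.8122
  3        48.75        42.2326       126.6979         506.7916
  4        48.75        40.2599       161.0396         805.1980
  5        48.75        38.3793       191.8966       1,151.3793
  6       548.75       411.8334     2,471.0006      17,297.0043
  Σ                    623.4801     3,085.7116      20,119.1311
P = 623.4801.
Convexity = Σ t(t+1)·PV / [P·(1+y)²] = 20,119.1311 / (623.4801 × 1.100401) = 29.32484.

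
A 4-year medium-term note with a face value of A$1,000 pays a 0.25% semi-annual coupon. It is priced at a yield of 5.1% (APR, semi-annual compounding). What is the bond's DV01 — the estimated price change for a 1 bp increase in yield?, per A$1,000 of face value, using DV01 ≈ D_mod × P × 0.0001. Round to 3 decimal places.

Periodic yield y = 0.0255.
  t   CF        PV=CF/(1+0.0255)^t    t·PV
  1         1.25         1.2189         1.2189
  2         1.25         1.1886         2.3772
  3         1.25         1.1591         3.4772
  4         1.25         1.1302         4.5209
  5         1.25         1.1021         5.5106
  6         1.25         1.0747         6.4483
  7         1.25         1.0480         7.3360
  8     1,001.25       818.5726     6,548.5809
  Σ                    826.4943     6,579.4701
P = 826.4943; D_Mac = 7.96070 half-year periods = 3.98035 yrs; D_mod = 3.88137 yrs.
DV01 ≈ 3.88137 × 826.4943 × 0.0001 = 0.320793.

A$0.321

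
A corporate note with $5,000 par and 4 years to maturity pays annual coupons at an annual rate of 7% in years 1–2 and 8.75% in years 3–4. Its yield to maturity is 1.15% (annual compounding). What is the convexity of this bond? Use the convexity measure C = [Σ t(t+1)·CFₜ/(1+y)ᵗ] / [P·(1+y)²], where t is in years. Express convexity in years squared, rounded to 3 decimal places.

With y = 0.0115:
  t   CF        PV=CF/(1+0.0115)^t    t·PV        t(t+1)·PV
  1       350.00       346.0208       346.0208         692.0415
  2       350.00       342.0868       684.1735       2,052.5206
  3       437.50       422.7469     1,268.2406       5,072.9624
  4     5,437.50     5,194.4040    20,777.6159     103,888.0793
  Σ                  6,305.2584    23,076.0508     111,705.6038
P = 6,305.2584.
Convexity = Σ t(t+1)·PV / [P·(1+y)²] = 111,705.6038 / (6,305.2584 × 1.023132) = 17.31571.

17.316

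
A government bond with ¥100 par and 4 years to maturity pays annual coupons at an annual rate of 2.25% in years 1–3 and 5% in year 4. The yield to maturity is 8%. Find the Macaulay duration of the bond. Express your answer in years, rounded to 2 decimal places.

3.86 years

Periodic yield y = 0.08. Discount each cash flow and weight by its year:
  t   CF        PV=CF/(1+0.08)^t    t·PV
  1         2.25         2.0833         2.0833
  2         2.25         1.9290         3.8580
  3         2.25         1.7861         5.3584
  4       105.00        77.1781       308.7125
  Σ                     82.9766       320.0123
Price P = Σ PV = 82.9766.
Macaulay duration = Σ(t·PV) / P = 320.0123 / 82.9766 = 3.85666 years.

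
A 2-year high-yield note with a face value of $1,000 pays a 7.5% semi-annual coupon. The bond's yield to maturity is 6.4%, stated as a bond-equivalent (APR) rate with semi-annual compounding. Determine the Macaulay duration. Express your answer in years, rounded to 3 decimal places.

1.895 years

Periodic yield y = 0.032. Discount each cash flow and weight by its period:
  t   CF        PV=CF/(1+0.032)^t    t·PV
  1        37.50        36.3372        36.3372
  2        37.50        35.2105        70.4209
  3        37.50        34.1187       102.3560
  4     1,037.50       914.6803     3,658.7211
  Σ                  1,020.3466     3,867.8353
Price P = Σ PV = 1,020.3466.
Macaulay duration = Σ(t·PV) / P = 3,867.8353 / 1,020.3466 = 3.79071 half-year periods.
In years: 3.79071 / 2 = 1.89535 years.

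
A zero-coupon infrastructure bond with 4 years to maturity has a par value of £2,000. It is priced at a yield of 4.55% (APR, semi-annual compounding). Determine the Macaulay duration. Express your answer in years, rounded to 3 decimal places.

4.000 years

A zero-coupon bond has a single cash flow at maturity, so its Macaulay duration equals its maturity: 4 years.
(Equivalently: 8 semi-annual periods ÷ 2 = 4 years.)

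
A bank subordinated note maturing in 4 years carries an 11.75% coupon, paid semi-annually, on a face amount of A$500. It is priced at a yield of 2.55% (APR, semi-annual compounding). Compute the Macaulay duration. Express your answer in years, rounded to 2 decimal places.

Periodic yield y = 0.01275. Discount each cash flow and weight by its period:
  t   CF        PV=CF/(1+0.01275)^t    t·PV
  1       29.375        29.0052        29.0052
  2       29.375        28.6400        57.2800
  3       29.375        28.2795        84.8384
  4       29.375        27.9234       111.6937
  5       29.375        27.5719       137.8595
  6       29.375        27.2248       163.3487
  7       29.375        26.8820       188.1742
  8      529.375       478.3496     3,826.7968
  Σ                    673.8764     4,598.9965
Price P = Σ PV = 673.8764.
Macaulay duration = Σ(t·PV) / P = 4,598.9965 / 673.8764 = 6.82469 half-year periods.
In years: 6.82469 / 2 = 3.41234 years.

3.41 years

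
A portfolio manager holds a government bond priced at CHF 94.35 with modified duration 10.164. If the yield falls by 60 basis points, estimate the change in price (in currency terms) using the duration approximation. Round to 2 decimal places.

Duration approximation: ΔP/P ≈ -D_mod · Δy = -10.164 × (-0.006) = +0.060984.
ΔP ≈ 94.35 × (+0.060984) = +5.7538404.

+CHF 5.75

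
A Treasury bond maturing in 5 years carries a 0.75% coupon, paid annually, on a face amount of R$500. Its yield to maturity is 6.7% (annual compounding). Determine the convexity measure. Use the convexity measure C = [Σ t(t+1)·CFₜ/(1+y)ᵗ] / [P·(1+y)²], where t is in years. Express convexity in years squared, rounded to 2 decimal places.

25.74

With y = 0.067:
  t   CF        PV=CF/(1+0.067)^t    t·PV        t(t+1)·PV
  1         3.75         3.5145         3.5145           7.0291
  2         3.75         3.2938         6.5877          19.7630
  3         3.75         3.0870         9.2610          37.0441
  4         3.75         2.8932        11.5727          57.8634
  5       503.75       364.2445     1,821.2223      10,927.3340
  Σ                    377.0330     1,852.1582      11,049.0335
P = 377.0330.
Convexity = Σ t(t+1)·PV / [P·(1+y)²] = 11,049.0335 / (377.0330 × 1.138489) = 25.74045.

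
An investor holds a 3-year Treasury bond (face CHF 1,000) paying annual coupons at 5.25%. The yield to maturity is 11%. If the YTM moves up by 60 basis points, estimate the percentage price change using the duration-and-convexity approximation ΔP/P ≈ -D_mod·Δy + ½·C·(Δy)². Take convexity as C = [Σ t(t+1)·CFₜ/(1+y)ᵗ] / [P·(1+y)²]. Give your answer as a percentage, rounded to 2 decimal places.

With y = 0.11:
  t   CF        PV=CF/(1+0.11)^t    t·PV        t(t+1)·PV
  1        52.50        47.2973        47.2973          94.5946
  2        52.50        42.6102        85.2204         255.6611
  3     1,052.50       769.5789     2,308.7368       9,234.9471
  Σ                    859.4864     2,441.2544       9,585.2028
P = 859.4864; D_Mac = 2.84036 yrs; D_mod = 2.55889 yrs; C = 9.05141.
Duration effect: -2.55889 × (+0.006) = -0.015353
Convexity effect: 0.5 × 9.05141 × (0.006)² = +0.0001629
ΔP/P ≈ -0.015353 + 0.0001629 = -0.015190 = -1.5190%.

-1.52%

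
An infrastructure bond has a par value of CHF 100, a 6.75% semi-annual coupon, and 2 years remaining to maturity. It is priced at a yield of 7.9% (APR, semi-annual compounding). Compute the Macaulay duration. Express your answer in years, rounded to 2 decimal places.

Periodic yield y = 0.0395. Discount each cash flow and weight by its period:
  t   CF        PV=CF/(1+0.0395)^t    t·PV
  1        3.375         3.2468         3.2468
  2        3.375         3.1234         6.2468
  3        3.375         3.0047         9.0141
  4      103.375        88.5355       354.1421
  Σ                     97.9103       372.6497
Price P = Σ PV = 97.9103.
Macaulay duration = Σ(t·PV) / P = 372.6497 / 97.9103 = 3.80603 half-year periods.
In years: 3.80603 / 2 = 1.90301 years.

1.90 years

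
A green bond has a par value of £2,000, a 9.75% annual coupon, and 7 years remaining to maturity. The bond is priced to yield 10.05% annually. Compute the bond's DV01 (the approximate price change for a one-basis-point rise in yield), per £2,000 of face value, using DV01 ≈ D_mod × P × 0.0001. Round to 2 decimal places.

£0.96

Periodic yield y = 0.1005.
  t   CF        PV=CF/(1+0.1005)^t    t·PV
  1       195.00       177.1922       177.1922
  2       195.00       161.0106       322.0212
  3       195.00       146.3068       438.9204
  4       195.00       132.9457       531.7830
  5       195.00       120.8049       604.0243
  6       195.00       109.7727       658.6362
  7     2,195.00     1,122.8046     7,859.6324
  Σ                  1,970.8375    10,592.2096
P = 1,970.8375; D_Mac = 5.37447 yrs; D_mod = 4.88366 yrs.
DV01 ≈ 4.88366 × 1,970.8375 × 0.0001 = 0.962491.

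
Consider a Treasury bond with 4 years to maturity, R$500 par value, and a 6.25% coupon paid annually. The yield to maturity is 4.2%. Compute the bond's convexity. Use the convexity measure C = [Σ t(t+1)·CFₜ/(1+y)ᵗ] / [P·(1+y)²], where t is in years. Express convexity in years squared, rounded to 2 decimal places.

With y = 0.042:
  t   CF        PV=CF/(1+0.042)^t    t·PV        t(t+1)·PV
  1        31.25        29.9904        29.9904          59.9808
  2        31.25        28.7816        57.5632         172.6895
  3        31.25        27.6215        82.8644         331.4577
  4       531.25       450.6383     1,802.5531       9,012.7653
  Σ                    537.0317     1,972.9710       9,576.8933
P = 537.0317.
Convexity = Σ t(t+1)·PV / [P·(1+y)²] = 9,576.8933 / (537.0317 × 1.085764) = 16.42439.

16.42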